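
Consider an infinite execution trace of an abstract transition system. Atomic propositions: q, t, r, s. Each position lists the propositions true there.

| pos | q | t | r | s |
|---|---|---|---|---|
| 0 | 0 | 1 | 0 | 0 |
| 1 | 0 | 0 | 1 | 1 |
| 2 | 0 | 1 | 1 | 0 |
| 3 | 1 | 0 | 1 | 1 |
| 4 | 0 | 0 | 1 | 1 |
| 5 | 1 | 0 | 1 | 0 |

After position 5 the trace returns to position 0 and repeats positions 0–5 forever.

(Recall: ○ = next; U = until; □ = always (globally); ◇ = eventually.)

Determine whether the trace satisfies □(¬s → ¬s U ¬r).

¬s → ¬s U ¬r must hold at every position from 0 onward. It fails at position 2, so □(¬s → ¬s U ¬r) is false.
Positions where ¬s holds: 0, 2, 5.
Check ¬s U ¬r at each: 0→ok, 2→fails, 5→ok.

Violated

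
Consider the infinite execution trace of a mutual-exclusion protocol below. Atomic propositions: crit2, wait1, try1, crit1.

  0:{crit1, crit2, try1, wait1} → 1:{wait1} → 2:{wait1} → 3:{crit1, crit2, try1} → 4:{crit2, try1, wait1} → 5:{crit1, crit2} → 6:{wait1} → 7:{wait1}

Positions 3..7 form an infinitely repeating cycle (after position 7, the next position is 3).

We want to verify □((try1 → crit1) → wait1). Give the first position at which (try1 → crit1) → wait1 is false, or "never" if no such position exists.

3

Check (try1 → crit1) → wait1 at each position in order: 0 ✓, 1 ✓, 2 ✓.
At position 3 the labels are {crit1, crit2, try1}, so (try1 → crit1) → wait1 is false there. This is the first violation.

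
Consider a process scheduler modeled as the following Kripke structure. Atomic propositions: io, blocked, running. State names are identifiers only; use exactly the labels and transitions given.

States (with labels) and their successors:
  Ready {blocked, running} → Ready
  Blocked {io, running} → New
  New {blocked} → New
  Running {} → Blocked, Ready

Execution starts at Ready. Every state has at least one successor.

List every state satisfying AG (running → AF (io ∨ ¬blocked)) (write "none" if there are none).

States satisfying running → AF (io ∨ ¬blocked): {Blocked, New, Running}.
States satisfying AG (running → AF (io ∨ ¬blocked)): {Blocked, New}.

{Blocked, New}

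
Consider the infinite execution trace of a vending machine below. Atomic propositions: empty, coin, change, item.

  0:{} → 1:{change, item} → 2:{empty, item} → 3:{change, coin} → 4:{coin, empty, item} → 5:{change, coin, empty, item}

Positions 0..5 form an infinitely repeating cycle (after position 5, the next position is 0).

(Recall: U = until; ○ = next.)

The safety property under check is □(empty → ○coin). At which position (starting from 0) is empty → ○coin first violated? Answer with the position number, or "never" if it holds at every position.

5

Check empty → ○coin at each position in order: 0 ✓, 1 ✓, 2 ✓, 3 ✓, 4 ✓.
At position 5 the labels are {change, coin, empty, item} and the next position 0 has {}, so empty → ○coin is false there. This is the first violation.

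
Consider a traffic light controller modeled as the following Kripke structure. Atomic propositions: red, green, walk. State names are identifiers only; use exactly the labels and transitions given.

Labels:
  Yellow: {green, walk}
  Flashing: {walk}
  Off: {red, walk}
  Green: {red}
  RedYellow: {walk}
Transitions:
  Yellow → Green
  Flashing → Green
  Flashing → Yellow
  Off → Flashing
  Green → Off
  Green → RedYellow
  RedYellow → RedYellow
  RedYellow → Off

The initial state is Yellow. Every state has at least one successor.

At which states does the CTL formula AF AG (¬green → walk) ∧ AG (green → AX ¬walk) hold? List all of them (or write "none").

States satisfying AG (¬green → walk): ∅.
States satisfying AF AG (¬green → walk): ∅.
States satisfying green → AX ¬walk: {Yellow, Flashing, Off, Green, RedYellow}.
States satisfying AG (green → AX ¬walk): {Yellow, Flashing, Off, Green, RedYellow}.
States satisfying AF AG (¬green → walk) ∧ AG (green → AX ¬walk): ∅.

none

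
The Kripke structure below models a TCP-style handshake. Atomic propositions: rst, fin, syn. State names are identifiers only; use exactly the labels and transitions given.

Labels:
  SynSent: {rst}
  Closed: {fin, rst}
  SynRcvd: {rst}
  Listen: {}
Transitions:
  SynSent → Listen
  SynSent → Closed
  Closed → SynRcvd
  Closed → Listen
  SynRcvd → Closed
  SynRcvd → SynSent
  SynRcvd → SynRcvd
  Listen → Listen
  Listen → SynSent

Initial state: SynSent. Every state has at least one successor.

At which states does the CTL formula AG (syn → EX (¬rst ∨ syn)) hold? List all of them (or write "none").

States satisfying syn → EX (¬rst ∨ syn): {SynSent, Closed, SynRcvd, Listen}.
States satisfying AG (syn → EX (¬rst ∨ syn)): {SynSent, Closed, SynRcvd, Listen}.

{SynSent, Closed, SynRcvd, Listen}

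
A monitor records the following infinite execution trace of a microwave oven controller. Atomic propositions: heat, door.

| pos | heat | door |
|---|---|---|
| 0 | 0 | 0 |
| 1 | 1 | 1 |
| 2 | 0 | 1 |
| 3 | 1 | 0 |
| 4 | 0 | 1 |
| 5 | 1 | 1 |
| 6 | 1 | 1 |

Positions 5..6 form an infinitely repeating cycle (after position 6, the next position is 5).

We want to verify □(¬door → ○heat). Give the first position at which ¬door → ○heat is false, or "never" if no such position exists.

Check ¬door → ○heat at each position in order: 0 ✓, 1 ✓, 2 ✓.
At position 3 the labels are {heat} and the next position 4 has {door}, so ¬door → ○heat is false there. This is the first violation.

3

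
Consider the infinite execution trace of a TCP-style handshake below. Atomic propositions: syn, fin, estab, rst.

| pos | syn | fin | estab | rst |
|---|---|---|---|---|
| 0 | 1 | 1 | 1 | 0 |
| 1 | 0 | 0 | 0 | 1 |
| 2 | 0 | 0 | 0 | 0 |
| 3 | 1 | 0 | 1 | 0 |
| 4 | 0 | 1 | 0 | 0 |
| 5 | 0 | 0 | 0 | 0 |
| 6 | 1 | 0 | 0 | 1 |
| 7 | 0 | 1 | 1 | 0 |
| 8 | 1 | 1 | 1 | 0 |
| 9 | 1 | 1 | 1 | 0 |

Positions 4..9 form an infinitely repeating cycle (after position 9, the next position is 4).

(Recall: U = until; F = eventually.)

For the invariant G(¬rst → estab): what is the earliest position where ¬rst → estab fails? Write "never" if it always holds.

2

Check ¬rst → estab at each position in order: 0 ✓, 1 ✓.
At position 2 the labels are {}, so ¬rst → estab is false there. This is the first violation.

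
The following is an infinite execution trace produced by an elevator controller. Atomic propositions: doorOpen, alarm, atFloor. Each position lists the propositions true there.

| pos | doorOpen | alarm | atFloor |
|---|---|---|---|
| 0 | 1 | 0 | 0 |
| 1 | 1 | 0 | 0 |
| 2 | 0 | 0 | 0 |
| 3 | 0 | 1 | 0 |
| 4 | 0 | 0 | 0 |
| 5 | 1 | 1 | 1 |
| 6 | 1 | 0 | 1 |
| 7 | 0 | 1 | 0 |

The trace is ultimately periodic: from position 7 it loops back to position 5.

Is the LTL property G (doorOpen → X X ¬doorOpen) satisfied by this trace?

Violated

doorOpen → X X ¬doorOpen must hold at every position from 0 onward. It fails at position 6, so G (doorOpen → X X ¬doorOpen) is false.
Positions where doorOpen holds: 0, 1, 5, 6.
Check X X ¬doorOpen at each: 0→ok, 1→ok, 5→ok, 6→fails.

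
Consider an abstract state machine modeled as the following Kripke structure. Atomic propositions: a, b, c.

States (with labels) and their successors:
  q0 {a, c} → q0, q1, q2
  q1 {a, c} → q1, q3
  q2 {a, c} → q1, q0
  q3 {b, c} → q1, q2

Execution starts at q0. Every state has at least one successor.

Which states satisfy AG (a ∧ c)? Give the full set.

States satisfying a ∧ c: {q0, q1, q2}.
States satisfying AG (a ∧ c): ∅.

none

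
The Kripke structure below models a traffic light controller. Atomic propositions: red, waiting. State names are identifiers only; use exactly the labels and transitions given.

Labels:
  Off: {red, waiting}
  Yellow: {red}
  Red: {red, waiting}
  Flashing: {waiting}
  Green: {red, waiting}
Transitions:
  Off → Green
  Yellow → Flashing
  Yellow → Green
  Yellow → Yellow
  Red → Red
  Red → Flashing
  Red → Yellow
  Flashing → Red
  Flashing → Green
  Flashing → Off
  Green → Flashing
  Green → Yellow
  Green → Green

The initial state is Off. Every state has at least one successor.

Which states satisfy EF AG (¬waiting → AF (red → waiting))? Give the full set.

none

States satisfying AG (¬waiting → AF (red → waiting)): ∅.
States satisfying EF AG (¬waiting → AF (red → waiting)): ∅.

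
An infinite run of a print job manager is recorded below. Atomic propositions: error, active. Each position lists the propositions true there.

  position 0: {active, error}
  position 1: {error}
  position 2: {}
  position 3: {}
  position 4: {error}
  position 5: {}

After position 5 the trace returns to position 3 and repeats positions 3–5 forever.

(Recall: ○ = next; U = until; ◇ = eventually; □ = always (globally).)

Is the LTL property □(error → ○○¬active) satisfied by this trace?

error → ○○¬active holds at every position 0..5, and those are all positions ever visited, so □(error → ○○¬active) holds.
Positions where error holds: 0, 1, 4.
Check ○○¬active at each: 0→ok, 1→ok, 4→ok.

Holds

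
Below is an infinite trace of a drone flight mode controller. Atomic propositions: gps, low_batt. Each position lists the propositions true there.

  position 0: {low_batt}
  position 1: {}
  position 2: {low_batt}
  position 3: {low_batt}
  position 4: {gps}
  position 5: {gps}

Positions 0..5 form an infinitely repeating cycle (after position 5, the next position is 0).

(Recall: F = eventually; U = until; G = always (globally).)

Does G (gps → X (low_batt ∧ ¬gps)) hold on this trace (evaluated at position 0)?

No

gps → X (low_batt ∧ ¬gps) must hold at every position from 0 onward. It fails at position 4, so G (gps → X (low_batt ∧ ¬gps)) is false.
Positions where gps holds: 4, 5.
Check X (low_batt ∧ ¬gps) at each: 4→fails, 5→ok.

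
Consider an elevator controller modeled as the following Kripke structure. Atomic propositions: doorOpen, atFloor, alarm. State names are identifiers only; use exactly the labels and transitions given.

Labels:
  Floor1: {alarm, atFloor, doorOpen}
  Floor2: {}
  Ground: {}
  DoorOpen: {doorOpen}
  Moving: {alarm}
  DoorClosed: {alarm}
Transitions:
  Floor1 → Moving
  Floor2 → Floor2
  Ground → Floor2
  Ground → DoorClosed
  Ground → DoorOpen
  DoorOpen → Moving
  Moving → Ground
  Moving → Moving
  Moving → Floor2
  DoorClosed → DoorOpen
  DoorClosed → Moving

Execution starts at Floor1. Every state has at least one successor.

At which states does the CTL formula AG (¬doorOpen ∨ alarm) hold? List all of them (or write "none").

States satisfying ¬doorOpen ∨ alarm: {Floor1, Floor2, Ground, Moving, DoorClosed}.
States satisfying AG (¬doorOpen ∨ alarm): {Floor2}.

{Floor2}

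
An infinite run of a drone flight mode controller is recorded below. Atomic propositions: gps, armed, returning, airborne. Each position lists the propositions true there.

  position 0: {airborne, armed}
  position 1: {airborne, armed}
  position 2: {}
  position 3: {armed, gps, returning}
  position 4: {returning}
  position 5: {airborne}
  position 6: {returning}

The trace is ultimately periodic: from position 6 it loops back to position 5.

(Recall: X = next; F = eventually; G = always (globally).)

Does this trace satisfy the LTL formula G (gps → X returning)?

Yes

gps → X returning holds at every position 0..6, and those are all positions ever visited, so G (gps → X returning) holds.
Positions where gps holds: 3.
Check X returning at each: 3→ok.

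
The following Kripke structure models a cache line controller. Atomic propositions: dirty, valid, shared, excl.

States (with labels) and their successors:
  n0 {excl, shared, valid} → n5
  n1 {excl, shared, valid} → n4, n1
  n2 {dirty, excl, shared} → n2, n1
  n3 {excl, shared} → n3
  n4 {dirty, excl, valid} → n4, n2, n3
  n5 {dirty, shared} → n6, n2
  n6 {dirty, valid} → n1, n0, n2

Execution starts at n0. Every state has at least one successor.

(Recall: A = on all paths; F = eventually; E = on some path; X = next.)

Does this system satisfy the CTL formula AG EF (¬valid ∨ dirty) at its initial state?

Satisfied

States satisfying EF (¬valid ∨ dirty): {n0, n1, n2, n3, n4, n5, n6}.
States satisfying AG EF (¬valid ∨ dirty): {n0, n1, n2, n3, n4, n5, n6}.
Every state reachable from n0 satisfies EF (¬valid ∨ dirty).
n0 ∈ Sat(AG EF (¬valid ∨ dirty)).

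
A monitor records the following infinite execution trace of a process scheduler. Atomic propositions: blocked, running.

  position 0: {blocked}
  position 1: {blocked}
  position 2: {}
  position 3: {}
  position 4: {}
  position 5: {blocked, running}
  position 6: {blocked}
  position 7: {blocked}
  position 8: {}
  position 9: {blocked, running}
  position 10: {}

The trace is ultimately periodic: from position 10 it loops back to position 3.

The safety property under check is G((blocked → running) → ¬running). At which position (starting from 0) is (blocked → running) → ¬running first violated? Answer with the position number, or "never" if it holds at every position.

Check (blocked → running) → ¬running at each position in order: 0 ✓, 1 ✓, 2 ✓, 3 ✓, 4 ✓.
At position 5 the labels are {blocked, running}, so (blocked → running) → ¬running is false there. This is the first violation.

5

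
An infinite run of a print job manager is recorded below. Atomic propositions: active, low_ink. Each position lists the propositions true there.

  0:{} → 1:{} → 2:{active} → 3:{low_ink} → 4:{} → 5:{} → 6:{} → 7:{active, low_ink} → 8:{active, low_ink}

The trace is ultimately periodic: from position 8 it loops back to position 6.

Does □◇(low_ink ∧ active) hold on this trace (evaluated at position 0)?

Satisfied

◇(low_ink ∧ active) holds at every position 0..8, and those are all positions ever visited, so □◇(low_ink ∧ active) holds.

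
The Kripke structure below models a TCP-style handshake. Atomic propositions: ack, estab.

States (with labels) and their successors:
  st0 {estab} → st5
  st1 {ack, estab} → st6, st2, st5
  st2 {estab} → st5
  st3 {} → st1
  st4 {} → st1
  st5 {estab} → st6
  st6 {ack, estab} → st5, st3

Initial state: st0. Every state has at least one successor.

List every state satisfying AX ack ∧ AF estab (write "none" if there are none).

{st3, st4, st5}

States satisfying ack: {st1, st6}.
States satisfying AX ack: {st3, st4, st5}.
States satisfying estab: {st0, st1, st2, st5, st6}.
States satisfying AF estab: {st0, st1, st2, st3, st4, st5, st6}.
States satisfying AX ack ∧ AF estab: {st3, st4, st5}.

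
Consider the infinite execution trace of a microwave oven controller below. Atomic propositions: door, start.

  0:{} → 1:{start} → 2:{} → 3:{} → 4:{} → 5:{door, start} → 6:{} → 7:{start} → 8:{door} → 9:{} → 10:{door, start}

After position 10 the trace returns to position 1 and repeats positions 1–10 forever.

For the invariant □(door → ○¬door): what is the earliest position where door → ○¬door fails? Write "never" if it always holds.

never

door → ○¬door holds at every position 0..10, and those are all the positions the trace ever visits, so the invariant □(door → ○¬door) is never violated.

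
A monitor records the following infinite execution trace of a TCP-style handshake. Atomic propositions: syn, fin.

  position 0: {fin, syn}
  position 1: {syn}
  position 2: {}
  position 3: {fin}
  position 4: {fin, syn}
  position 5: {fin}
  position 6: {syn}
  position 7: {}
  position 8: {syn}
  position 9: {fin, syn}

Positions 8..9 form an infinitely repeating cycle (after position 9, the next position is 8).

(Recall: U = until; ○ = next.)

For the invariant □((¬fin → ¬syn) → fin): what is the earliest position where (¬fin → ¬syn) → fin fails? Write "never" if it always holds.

2

Check (¬fin → ¬syn) → fin at each position in order: 0 ✓, 1 ✓.
At position 2 the labels are {}, so (¬fin → ¬syn) → fin is false there. This is the first violation.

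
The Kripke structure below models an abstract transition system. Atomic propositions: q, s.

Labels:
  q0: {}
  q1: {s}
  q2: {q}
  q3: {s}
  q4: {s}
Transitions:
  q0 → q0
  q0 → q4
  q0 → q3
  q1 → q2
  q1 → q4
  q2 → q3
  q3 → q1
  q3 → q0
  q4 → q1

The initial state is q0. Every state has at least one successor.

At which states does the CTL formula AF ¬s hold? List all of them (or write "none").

{q0, q2}

States satisfying ¬s: {q0, q2}.
States satisfying AF ¬s: {q0, q2}.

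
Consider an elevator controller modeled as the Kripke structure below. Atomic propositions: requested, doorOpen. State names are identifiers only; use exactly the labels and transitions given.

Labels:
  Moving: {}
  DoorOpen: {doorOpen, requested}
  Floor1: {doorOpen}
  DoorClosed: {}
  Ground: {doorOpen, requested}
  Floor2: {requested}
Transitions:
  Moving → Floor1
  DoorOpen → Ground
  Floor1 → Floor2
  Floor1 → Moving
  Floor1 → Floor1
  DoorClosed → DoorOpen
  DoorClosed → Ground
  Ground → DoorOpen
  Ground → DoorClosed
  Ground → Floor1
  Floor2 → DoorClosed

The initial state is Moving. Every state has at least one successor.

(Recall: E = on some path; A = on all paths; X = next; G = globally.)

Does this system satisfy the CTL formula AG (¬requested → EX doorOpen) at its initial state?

Yes

States satisfying ¬requested → EX doorOpen: {Moving, DoorOpen, Floor1, DoorClosed, Ground, Floor2}.
States satisfying AG (¬requested → EX doorOpen): {Moving, DoorOpen, Floor1, DoorClosed, Ground, Floor2}.
Every state reachable from Moving satisfies ¬requested → EX doorOpen.
Moving ∈ Sat(AG (¬requested → EX doorOpen)).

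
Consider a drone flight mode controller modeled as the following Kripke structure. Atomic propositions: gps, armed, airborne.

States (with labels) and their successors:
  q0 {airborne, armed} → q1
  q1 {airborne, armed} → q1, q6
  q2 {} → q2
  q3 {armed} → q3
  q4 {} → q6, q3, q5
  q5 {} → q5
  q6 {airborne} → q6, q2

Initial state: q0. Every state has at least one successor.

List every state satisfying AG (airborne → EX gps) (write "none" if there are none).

{q2, q3, q5}

States satisfying airborne → EX gps: {q2, q3, q4, q5}.
States satisfying AG (airborne → EX gps): {q2, q3, q5}.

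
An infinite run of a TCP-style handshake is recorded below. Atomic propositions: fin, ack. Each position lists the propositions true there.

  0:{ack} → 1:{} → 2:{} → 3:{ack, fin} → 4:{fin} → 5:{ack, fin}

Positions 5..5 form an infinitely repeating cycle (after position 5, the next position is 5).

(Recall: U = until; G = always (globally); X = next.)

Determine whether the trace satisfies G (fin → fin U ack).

fin → fin U ack holds at every position 0..5, and those are all positions ever visited, so G (fin → fin U ack) holds.
Positions where fin holds: 3, 4, 5.
Check fin U ack at each: 3→ok, 4→ok, 5→ok.

Satisfied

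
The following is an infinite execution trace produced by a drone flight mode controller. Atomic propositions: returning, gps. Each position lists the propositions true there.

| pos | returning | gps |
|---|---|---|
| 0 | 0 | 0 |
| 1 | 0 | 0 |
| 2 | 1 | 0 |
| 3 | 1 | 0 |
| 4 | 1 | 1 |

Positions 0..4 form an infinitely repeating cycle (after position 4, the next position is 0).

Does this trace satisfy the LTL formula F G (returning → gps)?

Violated

G (returning → gps) is false at every position 0..4, so it never becomes true and F G (returning → gps) fails.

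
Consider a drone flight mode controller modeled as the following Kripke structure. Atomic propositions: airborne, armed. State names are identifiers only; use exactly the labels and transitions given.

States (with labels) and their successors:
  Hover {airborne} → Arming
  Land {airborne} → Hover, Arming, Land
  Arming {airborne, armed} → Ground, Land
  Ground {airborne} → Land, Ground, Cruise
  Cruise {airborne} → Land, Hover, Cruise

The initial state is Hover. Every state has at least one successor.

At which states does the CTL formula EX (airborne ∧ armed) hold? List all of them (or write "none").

States satisfying airborne ∧ armed: {Arming}.
States satisfying EX (airborne ∧ armed): {Hover, Land}.

{Hover, Land}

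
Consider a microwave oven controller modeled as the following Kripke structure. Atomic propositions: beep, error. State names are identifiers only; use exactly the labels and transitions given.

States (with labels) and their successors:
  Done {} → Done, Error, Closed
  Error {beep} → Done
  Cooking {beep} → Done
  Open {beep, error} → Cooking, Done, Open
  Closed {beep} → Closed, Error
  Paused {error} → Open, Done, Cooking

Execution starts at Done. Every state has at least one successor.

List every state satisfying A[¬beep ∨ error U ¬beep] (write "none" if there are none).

States satisfying ¬beep ∨ error: {Done, Open, Paused}.
States satisfying ¬beep: {Done, Paused}.
States satisfying A[¬beep ∨ error U ¬beep]: {Done, Paused}.

{Done, Paused}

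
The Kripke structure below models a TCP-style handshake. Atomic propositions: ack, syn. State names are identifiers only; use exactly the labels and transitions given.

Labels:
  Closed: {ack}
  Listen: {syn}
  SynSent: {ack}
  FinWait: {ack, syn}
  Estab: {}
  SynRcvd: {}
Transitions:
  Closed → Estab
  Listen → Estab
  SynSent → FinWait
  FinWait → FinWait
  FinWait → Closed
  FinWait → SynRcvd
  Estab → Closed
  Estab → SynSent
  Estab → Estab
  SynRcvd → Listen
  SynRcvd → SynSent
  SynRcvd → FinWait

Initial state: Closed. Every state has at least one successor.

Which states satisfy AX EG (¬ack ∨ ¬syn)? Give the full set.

{Closed, Listen}

States satisfying EG (¬ack ∨ ¬syn): {Closed, Listen, Estab, SynRcvd}.
States satisfying AX EG (¬ack ∨ ¬syn): {Closed, Listen}.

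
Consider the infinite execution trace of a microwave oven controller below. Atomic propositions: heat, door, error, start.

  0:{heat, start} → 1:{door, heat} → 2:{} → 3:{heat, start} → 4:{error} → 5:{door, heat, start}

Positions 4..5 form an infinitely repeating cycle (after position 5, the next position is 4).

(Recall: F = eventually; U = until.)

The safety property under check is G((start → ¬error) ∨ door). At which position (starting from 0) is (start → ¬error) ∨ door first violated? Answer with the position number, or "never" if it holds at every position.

never

(start → ¬error) ∨ door holds at every position 0..5, and those are all the positions the trace ever visits, so the invariant G((start → ¬error) ∨ door) is never violated.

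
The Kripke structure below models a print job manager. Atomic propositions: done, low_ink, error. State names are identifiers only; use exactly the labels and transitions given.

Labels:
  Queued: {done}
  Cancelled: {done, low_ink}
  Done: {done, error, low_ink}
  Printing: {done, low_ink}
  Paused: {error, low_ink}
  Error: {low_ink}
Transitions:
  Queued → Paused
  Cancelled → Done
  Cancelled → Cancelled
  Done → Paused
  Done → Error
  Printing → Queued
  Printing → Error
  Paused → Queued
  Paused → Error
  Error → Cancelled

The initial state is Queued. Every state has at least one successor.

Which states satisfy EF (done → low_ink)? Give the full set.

States satisfying done → low_ink: {Cancelled, Done, Printing, Paused, Error}.
States satisfying EF (done → low_ink): {Queued, Cancelled, Done, Printing, Paused, Error}.

{Queued, Cancelled, Done, Printing, Paused, Error}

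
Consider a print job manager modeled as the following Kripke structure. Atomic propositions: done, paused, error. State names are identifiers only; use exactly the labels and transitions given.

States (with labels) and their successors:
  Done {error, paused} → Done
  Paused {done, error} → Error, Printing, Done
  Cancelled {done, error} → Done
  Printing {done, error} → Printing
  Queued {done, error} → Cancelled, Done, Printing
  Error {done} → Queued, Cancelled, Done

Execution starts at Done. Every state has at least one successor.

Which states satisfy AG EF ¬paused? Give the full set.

{Printing}

States satisfying EF ¬paused: {Paused, Cancelled, Printing, Queued, Error}.
States satisfying AG EF ¬paused: {Printing}.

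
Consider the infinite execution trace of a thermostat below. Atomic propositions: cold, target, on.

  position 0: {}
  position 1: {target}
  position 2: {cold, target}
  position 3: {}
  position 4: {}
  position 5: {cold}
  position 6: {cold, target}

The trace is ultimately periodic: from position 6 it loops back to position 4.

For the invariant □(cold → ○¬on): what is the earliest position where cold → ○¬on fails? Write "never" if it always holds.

never

cold → ○¬on holds at every position 0..6, and those are all the positions the trace ever visits, so the invariant □(cold → ○¬on) is never violated.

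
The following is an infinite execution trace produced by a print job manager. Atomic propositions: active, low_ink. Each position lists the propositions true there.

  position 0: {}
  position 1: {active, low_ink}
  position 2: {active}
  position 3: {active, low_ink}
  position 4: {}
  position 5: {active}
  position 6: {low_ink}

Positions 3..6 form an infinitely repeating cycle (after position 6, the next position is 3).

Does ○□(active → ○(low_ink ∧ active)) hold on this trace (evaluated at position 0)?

The position after 0 is 1; □(active → ○(low_ink ∧ active)) is false there.

No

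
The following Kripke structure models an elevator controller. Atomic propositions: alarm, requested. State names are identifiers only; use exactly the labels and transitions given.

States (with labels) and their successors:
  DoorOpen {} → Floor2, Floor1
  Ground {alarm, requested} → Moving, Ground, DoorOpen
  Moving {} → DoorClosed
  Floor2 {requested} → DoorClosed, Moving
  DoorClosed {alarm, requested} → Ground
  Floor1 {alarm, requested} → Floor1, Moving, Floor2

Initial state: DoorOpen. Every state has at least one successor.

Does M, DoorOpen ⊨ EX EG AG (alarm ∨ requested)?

States satisfying EG AG (alarm ∨ requested): ∅.
States satisfying EX EG AG (alarm ∨ requested): ∅.
No suitable path/successor from DoorOpen witnesses the formula.
DoorOpen ∉ Sat(EX EG AG (alarm ∨ requested)).

Violated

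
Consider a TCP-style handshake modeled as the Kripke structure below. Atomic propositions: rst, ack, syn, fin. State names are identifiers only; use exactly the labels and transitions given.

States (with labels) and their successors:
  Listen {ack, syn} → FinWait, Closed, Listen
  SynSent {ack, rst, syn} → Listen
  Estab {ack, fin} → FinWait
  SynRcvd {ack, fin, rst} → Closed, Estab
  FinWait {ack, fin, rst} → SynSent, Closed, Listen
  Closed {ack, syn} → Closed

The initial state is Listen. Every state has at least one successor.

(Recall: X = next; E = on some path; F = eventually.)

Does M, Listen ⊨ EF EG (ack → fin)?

States satisfying EG (ack → fin): ∅.
States satisfying EF EG (ack → fin): ∅.
No suitable path/successor from Listen witnesses the formula.
Listen ∉ Sat(EF EG (ack → fin)).

Does not hold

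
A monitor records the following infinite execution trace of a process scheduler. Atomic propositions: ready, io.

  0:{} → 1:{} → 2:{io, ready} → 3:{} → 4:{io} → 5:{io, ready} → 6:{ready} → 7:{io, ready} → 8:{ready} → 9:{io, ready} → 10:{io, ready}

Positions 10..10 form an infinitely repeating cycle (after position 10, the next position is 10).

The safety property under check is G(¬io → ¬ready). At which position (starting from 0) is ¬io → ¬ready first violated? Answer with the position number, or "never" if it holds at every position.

Check ¬io → ¬ready at each position in order: 0 ✓, 1 ✓, 2 ✓, 3 ✓, 4 ✓, 5 ✓.
At position 6 the labels are {ready}, so ¬io → ¬ready is false there. This is the first violation.

6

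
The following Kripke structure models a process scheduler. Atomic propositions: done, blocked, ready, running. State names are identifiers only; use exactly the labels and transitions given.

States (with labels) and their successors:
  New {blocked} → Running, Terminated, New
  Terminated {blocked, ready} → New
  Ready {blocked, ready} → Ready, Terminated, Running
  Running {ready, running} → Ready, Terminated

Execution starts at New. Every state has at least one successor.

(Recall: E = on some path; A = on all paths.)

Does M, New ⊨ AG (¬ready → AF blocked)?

Satisfied

States satisfying ¬ready → AF blocked: {New, Terminated, Ready, Running}.
States satisfying AG (¬ready → AF blocked): {New, Terminated, Ready, Running}.
Every state reachable from New satisfies ¬ready → AF blocked.
New ∈ Sat(AG (¬ready → AF blocked)).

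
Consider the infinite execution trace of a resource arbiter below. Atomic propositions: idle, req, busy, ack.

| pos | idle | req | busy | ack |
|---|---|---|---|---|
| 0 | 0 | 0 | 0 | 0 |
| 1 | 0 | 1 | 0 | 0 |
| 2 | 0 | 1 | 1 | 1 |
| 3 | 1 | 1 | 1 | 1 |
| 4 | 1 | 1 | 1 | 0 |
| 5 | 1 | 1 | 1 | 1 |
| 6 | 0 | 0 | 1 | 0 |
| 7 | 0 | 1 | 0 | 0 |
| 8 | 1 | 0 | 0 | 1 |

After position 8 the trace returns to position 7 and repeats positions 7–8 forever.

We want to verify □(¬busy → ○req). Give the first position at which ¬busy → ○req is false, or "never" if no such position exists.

7

Check ¬busy → ○req at each position in order: 0 ✓, 1 ✓, 2 ✓, 3 ✓, 4 ✓, 5 ✓, 6 ✓.
At position 7 the labels are {req} and the next position 8 has {ack, idle}, so ¬busy → ○req is false there. This is the first violation.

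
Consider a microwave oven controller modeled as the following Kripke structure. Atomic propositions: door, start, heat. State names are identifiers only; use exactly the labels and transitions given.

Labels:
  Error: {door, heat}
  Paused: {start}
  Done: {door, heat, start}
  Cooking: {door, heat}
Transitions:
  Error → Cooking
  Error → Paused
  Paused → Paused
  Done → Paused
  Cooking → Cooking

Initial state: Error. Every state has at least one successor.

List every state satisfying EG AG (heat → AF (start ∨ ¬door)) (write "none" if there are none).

States satisfying AG (heat → AF (start ∨ ¬door)): {Paused, Done}.
States satisfying EG AG (heat → AF (start ∨ ¬door)): {Paused, Done}.

{Paused, Done}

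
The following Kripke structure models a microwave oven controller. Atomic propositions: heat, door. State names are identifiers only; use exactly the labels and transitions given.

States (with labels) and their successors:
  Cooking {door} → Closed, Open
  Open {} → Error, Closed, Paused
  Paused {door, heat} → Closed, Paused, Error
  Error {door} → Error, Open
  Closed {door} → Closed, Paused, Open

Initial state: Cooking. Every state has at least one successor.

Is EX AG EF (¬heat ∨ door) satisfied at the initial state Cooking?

Holds

States satisfying AG EF (¬heat ∨ door): {Cooking, Open, Paused, Error, Closed}.
States satisfying EX AG EF (¬heat ∨ door): {Cooking, Open, Paused, Error, Closed}.
Cooking ∈ Sat(EX AG EF (¬heat ∨ door)).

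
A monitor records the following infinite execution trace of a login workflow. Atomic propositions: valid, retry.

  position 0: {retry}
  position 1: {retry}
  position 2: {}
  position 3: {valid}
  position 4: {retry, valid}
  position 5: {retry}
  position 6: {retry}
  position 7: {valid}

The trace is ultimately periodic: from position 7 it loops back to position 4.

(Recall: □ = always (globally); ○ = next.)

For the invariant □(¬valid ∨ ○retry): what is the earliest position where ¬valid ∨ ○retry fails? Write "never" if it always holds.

never

¬valid ∨ ○retry holds at every position 0..7, and those are all the positions the trace ever visits, so the invariant □(¬valid ∨ ○retry) is never violated.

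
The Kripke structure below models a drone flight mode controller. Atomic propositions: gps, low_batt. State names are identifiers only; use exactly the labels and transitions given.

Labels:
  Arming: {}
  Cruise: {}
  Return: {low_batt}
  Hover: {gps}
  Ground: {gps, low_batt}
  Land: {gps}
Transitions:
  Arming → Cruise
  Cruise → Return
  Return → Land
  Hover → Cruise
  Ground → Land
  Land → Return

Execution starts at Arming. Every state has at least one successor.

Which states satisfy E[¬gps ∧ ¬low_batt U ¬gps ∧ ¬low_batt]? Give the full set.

States satisfying ¬gps ∧ ¬low_batt: {Arming, Cruise}.
States satisfying E[¬gps ∧ ¬low_batt U ¬gps ∧ ¬low_batt]: {Arming, Cruise}.

{Arming, Cruise}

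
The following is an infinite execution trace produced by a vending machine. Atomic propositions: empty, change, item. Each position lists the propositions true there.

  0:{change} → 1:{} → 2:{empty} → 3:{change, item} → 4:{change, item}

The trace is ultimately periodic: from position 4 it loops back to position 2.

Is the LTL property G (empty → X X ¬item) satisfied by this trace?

No

empty → X X ¬item must hold at every position from 0 onward. It fails at position 2, so G (empty → X X ¬item) is false.
Positions where empty holds: 2.
Check X X ¬item at each: 2→fails.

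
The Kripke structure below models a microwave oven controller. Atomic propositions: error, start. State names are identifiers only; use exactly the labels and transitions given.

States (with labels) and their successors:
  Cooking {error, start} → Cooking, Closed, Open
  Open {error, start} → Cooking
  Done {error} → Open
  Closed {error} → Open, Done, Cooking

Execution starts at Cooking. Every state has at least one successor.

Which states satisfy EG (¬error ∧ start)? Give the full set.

none

States satisfying ¬error ∧ start: ∅.
States satisfying EG (¬error ∧ start): ∅.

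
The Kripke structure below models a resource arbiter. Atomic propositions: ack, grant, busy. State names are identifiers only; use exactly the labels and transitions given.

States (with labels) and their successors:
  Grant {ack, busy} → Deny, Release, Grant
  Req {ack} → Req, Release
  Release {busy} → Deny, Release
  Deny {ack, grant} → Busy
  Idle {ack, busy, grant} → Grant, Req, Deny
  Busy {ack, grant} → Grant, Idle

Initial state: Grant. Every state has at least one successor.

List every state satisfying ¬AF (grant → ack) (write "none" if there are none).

States satisfying grant → ack: {Grant, Req, Release, Deny, Idle, Busy}.
States satisfying AF (grant → ack): {Grant, Req, Release, Deny, Idle, Busy}.
States satisfying ¬AF (grant → ack): ∅.

none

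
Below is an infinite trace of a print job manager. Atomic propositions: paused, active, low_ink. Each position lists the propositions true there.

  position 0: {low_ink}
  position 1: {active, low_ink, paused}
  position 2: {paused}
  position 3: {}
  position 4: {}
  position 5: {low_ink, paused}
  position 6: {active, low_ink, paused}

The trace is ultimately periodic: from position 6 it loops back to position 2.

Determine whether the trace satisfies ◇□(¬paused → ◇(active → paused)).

Holds

□(¬paused → ◇(active → paused)) holds at position 0, which is reachable from 0, so ◇□(¬paused → ◇(active → paused)) holds.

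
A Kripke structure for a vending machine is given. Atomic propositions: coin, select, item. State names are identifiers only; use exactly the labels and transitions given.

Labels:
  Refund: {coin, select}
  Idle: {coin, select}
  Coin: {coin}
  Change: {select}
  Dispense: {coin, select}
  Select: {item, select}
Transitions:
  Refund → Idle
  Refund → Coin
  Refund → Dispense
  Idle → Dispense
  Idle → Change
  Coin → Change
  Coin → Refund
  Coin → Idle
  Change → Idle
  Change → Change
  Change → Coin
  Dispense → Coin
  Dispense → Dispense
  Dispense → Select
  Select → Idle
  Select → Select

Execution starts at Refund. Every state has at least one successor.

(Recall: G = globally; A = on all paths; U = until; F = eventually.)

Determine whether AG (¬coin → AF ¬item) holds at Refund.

Violated

States satisfying ¬coin → AF ¬item: {Refund, Idle, Coin, Change, Dispense}.
States satisfying AG (¬coin → AF ¬item): ∅.
Select is reachable from Refund and violates ¬coin → AF ¬item, so AG fails at Refund.
Refund ∉ Sat(AG (¬coin → AF ¬item)).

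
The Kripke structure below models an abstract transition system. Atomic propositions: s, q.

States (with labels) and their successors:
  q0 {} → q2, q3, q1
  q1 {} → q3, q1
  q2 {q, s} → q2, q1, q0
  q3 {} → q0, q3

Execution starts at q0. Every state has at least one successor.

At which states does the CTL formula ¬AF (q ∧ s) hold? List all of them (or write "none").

{q0, q1, q3}

States satisfying q ∧ s: {q2}.
States satisfying AF (q ∧ s): {q2}.
States satisfying ¬AF (q ∧ s): {q0, q1, q3}.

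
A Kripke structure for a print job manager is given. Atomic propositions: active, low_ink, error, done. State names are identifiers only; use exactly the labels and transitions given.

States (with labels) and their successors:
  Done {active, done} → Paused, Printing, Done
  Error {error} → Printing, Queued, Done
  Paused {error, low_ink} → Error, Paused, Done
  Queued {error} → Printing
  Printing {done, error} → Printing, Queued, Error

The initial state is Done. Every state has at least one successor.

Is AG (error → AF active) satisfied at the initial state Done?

No

States satisfying error → AF active: {Done}.
States satisfying AG (error → AF active): ∅.
Error is reachable from Done and violates error → AF active, so AG fails at Done.
Done ∉ Sat(AG (error → AF active)).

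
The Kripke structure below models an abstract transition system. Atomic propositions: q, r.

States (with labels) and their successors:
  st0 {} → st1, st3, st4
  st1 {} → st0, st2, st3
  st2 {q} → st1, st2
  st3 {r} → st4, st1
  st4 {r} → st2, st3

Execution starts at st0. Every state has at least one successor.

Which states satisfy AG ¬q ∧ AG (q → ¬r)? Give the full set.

none

States satisfying ¬q: {st0, st1, st3, st4}.
States satisfying AG ¬q: ∅.
States satisfying q → ¬r: {st0, st1, st2, st3, st4}.
States satisfying AG (q → ¬r): {st0, st1, st2, st3, st4}.
States satisfying AG ¬q ∧ AG (q → ¬r): ∅.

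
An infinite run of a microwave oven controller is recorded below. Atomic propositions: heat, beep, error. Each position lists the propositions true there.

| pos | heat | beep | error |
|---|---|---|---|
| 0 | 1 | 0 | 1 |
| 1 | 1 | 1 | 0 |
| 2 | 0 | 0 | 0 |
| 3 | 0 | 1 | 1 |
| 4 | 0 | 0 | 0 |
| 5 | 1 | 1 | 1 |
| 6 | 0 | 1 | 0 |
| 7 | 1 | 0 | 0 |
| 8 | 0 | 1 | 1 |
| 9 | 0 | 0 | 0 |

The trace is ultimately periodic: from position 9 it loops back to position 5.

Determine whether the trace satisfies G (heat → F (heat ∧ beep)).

Satisfied

heat → F (heat ∧ beep) holds at every position 0..9, and those are all positions ever visited, so G (heat → F (heat ∧ beep)) holds.
Positions where heat holds: 0, 1, 5, 7.
Check F (heat ∧ beep) at each: 0→ok, 1→ok, 5→ok, 7→ok.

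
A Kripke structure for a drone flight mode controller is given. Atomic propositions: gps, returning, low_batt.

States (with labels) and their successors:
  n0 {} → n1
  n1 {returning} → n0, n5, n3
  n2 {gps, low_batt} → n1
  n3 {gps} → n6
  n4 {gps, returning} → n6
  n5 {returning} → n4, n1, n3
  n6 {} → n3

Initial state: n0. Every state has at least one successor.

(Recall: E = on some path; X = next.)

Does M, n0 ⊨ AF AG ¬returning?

States satisfying AG ¬returning: {n3, n6}.
States satisfying AF AG ¬returning: {n3, n4, n6}.
There is a path from n0 along which AG ¬returning never holds.
n0 ∉ Sat(AF AG ¬returning).

Does not hold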